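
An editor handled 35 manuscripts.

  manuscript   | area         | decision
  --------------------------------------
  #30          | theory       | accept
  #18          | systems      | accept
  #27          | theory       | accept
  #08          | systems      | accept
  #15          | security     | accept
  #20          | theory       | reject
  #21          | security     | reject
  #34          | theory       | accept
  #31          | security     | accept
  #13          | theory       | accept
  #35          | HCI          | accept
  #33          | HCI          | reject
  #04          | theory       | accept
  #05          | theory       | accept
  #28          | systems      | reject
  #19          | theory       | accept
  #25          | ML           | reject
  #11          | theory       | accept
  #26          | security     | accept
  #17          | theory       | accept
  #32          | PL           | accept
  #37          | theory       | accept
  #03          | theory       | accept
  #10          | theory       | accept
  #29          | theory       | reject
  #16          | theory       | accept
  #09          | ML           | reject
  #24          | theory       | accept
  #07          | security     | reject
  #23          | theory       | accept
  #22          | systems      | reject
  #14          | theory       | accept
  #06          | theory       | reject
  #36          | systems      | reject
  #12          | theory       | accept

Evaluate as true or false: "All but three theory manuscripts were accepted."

Truth condition: |A ∖ B| = 3.
|A| = 20, |A ∩ B| = 17, |A ∖ B| = 3.
|A ∖ B| = 3, so the statement is true.

True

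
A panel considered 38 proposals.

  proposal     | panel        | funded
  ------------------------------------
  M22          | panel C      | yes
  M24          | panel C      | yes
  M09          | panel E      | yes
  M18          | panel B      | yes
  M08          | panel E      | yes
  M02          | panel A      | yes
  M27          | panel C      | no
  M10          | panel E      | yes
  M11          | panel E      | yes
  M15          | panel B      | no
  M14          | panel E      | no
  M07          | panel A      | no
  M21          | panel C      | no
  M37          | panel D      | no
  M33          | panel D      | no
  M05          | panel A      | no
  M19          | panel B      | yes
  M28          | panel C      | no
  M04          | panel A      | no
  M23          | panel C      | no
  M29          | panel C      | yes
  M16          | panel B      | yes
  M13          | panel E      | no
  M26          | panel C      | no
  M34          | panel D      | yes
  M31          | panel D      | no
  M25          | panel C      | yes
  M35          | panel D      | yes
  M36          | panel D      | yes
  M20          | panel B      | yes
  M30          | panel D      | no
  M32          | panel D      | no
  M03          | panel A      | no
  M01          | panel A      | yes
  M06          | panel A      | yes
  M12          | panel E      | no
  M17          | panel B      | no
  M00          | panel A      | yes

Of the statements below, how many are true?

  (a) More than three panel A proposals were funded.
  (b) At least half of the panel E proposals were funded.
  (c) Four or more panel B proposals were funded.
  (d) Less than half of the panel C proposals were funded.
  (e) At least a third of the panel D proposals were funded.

5

(a) panel A: |A| = 8, |A ∩ B| = 4; needs |A ∩ B| > 3 — true.
(b) panel E: |A| = 7, |A ∩ B| = 4; needs |A ∩ B| ≥ |A ∖ B| — true.
(c) panel B: |A| = 6, |A ∩ B| = 4; needs |A ∩ B| ≥ 4 — true.
(d) panel C: |A| = 9, |A ∩ B| = 4; needs |A ∩ B| < |A ∖ B| — true.
(e) panel D: |A| = 8, |A ∩ B| = 3; needs |A ∩ B| / |A| ≥ 1/3 — true.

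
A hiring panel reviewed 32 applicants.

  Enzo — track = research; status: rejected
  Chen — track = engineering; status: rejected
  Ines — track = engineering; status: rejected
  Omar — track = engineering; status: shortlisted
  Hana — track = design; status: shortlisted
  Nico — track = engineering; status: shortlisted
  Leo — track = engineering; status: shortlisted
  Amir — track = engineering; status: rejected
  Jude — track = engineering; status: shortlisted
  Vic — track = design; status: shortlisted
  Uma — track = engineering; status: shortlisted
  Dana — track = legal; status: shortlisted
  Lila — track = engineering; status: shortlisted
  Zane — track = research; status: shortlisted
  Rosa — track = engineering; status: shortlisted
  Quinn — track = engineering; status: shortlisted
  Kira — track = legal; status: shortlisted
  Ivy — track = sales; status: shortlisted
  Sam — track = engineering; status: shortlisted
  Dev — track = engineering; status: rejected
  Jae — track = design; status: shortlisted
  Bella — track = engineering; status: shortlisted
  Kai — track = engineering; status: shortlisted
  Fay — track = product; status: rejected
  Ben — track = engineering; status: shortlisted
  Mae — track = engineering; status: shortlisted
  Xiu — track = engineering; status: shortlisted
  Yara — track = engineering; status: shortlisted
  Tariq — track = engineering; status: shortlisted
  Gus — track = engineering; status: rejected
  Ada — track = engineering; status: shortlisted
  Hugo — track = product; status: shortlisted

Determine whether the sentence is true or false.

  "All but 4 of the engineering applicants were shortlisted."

False

The determiner here denotes the relation: |A ∖ B| = 4.
|A| = 22, |A ∩ B| = 17, |A ∖ B| = 5.
|A ∖ B| = 5, so the statement is false.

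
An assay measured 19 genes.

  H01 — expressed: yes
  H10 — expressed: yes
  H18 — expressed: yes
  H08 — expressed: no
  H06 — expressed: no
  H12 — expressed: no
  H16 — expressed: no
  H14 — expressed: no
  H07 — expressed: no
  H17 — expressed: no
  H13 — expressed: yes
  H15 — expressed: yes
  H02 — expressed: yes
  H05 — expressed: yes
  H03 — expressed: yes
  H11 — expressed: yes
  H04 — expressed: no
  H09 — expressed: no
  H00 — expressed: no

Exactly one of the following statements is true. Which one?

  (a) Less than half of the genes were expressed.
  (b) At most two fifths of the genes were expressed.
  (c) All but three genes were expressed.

|A| = 19, |A ∩ B| = 9, |A ∖ B| = 10.
(a) requires |A ∩ B| < |A ∖ B|: true.
(b) requires |A ∩ B| / |A| ≤ 2/5: false.
(c) requires |A ∖ B| = 3: false.

(a)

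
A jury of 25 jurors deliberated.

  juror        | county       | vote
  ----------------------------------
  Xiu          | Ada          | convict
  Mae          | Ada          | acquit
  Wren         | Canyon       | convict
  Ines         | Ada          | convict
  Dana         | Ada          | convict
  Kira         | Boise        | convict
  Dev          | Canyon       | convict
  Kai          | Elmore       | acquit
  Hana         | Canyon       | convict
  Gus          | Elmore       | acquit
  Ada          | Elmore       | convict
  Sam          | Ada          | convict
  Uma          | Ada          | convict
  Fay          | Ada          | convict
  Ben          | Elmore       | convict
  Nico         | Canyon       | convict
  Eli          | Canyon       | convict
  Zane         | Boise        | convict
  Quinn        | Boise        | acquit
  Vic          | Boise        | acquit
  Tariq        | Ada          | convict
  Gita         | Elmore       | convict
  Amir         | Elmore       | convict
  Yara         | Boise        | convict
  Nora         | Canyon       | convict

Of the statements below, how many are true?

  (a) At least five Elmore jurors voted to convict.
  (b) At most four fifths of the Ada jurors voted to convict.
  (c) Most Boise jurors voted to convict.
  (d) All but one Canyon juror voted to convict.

1

(a) Elmore: |A| = 6, |A ∩ B| = 4; needs |A ∩ B| ≥ 5 — false.
(b) Ada: |A| = 8, |A ∩ B| = 7; needs |A ∩ B| / |A| ≤ 4/5 — false.
(c) Boise: |A| = 5, |A ∩ B| = 3; needs |A ∩ B| > |A ∖ B| — true.
(d) Canyon: |A| = 6, |A ∩ B| = 6; needs |A ∖ B| = 1 — false.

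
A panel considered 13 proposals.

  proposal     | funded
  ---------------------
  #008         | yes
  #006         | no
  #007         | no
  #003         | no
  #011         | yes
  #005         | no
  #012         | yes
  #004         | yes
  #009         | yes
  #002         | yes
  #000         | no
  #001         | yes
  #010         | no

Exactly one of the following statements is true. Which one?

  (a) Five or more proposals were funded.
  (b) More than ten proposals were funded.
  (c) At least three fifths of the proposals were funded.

(a)

|A| = 13, |A ∩ B| = 7, |A ∖ B| = 6.
(a) requires |A ∩ B| ≥ 5: true.
(b) requires |A ∩ B| > 10: false.
(c) requires |A ∩ B| / |A| ≥ 3/5: false.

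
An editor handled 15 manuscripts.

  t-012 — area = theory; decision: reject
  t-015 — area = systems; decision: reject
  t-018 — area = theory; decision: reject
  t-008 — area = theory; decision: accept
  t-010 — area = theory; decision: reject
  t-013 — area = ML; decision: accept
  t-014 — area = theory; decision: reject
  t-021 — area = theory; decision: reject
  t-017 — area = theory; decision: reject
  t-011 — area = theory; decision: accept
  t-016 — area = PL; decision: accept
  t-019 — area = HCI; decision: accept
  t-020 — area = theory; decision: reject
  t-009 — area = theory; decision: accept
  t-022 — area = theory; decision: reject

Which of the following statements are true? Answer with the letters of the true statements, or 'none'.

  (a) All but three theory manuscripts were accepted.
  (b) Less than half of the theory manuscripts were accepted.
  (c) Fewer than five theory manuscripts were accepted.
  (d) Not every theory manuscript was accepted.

(b), (c), (d)

|A| = 11, |A ∩ B| = 3, |A ∖ B| = 8.
(a) |A ∖ B| = 3: fails.
(b) |A ∩ B| < |A ∖ B|: holds.
(c) |A ∩ B| < 5: holds.
(d) A ⊄ B (|A ∖ B| ≥ 1): holds.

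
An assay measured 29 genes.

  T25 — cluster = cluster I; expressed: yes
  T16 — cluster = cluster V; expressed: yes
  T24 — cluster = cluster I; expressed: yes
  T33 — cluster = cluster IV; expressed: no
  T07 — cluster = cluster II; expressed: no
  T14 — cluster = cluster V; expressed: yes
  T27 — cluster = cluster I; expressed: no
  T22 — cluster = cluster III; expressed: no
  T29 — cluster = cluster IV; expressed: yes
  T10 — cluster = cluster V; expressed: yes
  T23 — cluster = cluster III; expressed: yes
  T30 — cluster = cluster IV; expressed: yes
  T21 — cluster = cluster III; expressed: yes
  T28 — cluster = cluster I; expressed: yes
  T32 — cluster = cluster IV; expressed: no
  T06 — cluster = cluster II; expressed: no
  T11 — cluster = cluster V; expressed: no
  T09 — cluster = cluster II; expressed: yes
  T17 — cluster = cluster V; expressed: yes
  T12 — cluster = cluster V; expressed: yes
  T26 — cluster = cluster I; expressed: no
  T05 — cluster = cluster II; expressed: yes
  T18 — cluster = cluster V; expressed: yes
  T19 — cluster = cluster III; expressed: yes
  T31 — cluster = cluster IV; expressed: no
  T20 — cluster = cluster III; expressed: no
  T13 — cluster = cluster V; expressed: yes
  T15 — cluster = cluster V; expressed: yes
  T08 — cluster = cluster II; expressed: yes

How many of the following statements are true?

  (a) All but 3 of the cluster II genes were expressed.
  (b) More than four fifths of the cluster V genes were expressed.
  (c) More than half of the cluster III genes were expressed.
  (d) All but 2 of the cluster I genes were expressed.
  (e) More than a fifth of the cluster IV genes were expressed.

(a) cluster II: |A| = 5, |A ∩ B| = 3; needs |A ∖ B| = 3 — false.
(b) cluster V: |A| = 9, |A ∩ B| = 8; needs |A ∩ B| / |A| > 4/5 — true.
(c) cluster III: |A| = 5, |A ∩ B| = 3; needs |A ∩ B| > |A ∖ B| — true.
(d) cluster I: |A| = 5, |A ∩ B| = 3; needs |A ∖ B| = 2 — true.
(e) cluster IV: |A| = 5, |A ∩ B| = 2; needs |A ∩ B| / |A| > 1/5 — true.

4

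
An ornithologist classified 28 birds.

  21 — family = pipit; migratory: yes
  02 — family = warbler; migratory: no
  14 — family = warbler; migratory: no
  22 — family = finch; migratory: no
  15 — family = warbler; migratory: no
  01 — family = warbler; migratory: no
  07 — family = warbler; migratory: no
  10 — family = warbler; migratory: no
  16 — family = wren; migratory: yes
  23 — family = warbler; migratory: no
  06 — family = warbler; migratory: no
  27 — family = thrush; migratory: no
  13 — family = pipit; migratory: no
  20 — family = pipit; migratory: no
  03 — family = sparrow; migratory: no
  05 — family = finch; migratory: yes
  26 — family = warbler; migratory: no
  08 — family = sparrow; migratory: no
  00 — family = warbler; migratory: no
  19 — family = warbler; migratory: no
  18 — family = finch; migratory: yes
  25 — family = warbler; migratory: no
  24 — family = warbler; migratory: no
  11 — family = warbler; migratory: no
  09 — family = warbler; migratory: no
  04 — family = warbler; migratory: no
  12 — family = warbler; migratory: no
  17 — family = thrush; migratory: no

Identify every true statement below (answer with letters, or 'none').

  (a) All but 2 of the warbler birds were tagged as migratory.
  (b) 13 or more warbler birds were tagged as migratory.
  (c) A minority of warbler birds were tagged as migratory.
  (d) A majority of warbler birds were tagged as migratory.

(c)

|A| = 17, |A ∩ B| = 0, |A ∖ B| = 17.
(a) |A ∖ B| = 2: fails.
(b) |A ∩ B| ≥ 13: fails.
(c) |A ∩ B| < |A ∖ B|: holds.
(d) |A ∩ B| > |A ∖ B|: fails.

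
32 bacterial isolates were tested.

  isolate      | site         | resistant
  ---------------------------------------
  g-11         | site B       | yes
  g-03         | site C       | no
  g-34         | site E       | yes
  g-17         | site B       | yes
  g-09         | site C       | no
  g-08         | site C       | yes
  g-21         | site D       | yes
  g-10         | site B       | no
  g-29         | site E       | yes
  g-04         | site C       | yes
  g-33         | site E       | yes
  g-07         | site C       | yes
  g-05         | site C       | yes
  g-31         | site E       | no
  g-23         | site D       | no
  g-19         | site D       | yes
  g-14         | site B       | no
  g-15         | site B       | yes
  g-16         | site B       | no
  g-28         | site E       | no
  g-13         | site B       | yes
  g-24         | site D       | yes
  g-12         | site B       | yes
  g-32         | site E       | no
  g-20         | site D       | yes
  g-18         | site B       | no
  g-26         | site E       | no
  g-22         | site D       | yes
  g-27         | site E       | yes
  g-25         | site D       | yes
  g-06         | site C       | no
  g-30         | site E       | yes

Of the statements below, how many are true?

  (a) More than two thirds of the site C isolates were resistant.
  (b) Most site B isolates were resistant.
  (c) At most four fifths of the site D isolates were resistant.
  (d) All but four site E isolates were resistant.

(a) site C: |A| = 7, |A ∩ B| = 4; needs |A ∩ B| / |A| > 2/3 — false.
(b) site B: |A| = 9, |A ∩ B| = 5; needs |A ∩ B| > |A ∖ B| — true.
(c) site D: |A| = 7, |A ∩ B| = 6; needs |A ∩ B| / |A| ≤ 4/5 — false.
(d) site E: |A| = 9, |A ∩ B| = 5; needs |A ∖ B| = 4 — true.

2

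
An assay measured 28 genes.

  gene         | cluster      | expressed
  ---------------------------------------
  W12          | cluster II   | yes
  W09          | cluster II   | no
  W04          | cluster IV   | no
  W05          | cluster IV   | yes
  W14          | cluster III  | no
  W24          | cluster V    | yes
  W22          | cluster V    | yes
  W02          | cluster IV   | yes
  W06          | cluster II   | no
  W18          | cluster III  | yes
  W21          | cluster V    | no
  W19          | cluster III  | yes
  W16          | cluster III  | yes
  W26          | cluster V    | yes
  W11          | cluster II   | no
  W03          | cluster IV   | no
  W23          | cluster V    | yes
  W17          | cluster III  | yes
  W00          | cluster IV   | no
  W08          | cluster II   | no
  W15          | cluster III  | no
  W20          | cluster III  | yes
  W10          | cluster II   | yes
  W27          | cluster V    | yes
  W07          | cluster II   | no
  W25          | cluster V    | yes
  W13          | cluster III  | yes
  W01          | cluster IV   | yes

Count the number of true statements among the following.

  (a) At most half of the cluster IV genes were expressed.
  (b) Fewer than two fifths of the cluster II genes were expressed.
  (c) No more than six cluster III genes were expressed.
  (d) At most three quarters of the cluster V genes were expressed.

3

(a) cluster IV: |A| = 6, |A ∩ B| = 3; needs |A ∩ B| ≤ |A ∖ B| — true.
(b) cluster II: |A| = 7, |A ∩ B| = 2; needs |A ∩ B| / |A| < 2/5 — true.
(c) cluster III: |A| = 8, |A ∩ B| = 6; needs |A ∩ B| ≤ 6 — true.
(d) cluster V: |A| = 7, |A ∩ B| = 6; needs |A ∩ B| / |A| ≤ 3/4 — false.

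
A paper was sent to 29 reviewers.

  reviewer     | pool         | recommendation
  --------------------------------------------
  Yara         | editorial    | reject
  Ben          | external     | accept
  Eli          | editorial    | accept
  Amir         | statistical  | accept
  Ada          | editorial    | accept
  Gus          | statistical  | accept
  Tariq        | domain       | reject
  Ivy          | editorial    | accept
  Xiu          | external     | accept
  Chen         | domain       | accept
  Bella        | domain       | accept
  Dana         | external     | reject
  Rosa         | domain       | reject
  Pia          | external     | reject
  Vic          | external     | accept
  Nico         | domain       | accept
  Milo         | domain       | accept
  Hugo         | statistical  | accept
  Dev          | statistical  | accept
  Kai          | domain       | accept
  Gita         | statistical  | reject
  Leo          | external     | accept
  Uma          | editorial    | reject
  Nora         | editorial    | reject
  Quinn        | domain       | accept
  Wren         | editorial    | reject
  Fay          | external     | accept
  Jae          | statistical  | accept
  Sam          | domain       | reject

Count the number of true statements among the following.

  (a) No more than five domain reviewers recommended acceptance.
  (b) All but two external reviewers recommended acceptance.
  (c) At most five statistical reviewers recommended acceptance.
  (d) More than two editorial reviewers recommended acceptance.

3

(a) domain: |A| = 9, |A ∩ B| = 6; needs |A ∩ B| ≤ 5 — false.
(b) external: |A| = 7, |A ∩ B| = 5; needs |A ∖ B| = 2 — true.
(c) statistical: |A| = 6, |A ∩ B| = 5; needs |A ∩ B| ≤ 5 — true.
(d) editorial: |A| = 7, |A ∩ B| = 3; needs |A ∩ B| > 2 — true.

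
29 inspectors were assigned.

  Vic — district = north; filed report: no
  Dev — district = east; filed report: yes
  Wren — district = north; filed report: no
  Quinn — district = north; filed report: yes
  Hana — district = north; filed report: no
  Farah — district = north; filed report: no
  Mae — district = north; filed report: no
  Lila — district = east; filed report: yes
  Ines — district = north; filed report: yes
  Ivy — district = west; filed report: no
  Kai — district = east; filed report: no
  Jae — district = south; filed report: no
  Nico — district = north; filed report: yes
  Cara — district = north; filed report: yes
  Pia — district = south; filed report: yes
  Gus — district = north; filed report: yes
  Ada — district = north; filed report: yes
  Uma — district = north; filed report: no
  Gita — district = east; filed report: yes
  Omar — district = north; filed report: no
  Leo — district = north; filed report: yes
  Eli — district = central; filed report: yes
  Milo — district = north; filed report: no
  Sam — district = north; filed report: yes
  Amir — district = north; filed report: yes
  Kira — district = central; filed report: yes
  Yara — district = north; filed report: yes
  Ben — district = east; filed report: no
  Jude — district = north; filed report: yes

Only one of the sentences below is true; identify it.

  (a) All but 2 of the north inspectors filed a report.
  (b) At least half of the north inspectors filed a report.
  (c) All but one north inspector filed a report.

|A| = 19, |A ∩ B| = 11, |A ∖ B| = 8.
(a) requires |A ∖ B| = 2: false.
(b) requires |A ∩ B| ≥ |A ∖ B|: true.
(c) requires |A ∖ B| = 1: false.

(b)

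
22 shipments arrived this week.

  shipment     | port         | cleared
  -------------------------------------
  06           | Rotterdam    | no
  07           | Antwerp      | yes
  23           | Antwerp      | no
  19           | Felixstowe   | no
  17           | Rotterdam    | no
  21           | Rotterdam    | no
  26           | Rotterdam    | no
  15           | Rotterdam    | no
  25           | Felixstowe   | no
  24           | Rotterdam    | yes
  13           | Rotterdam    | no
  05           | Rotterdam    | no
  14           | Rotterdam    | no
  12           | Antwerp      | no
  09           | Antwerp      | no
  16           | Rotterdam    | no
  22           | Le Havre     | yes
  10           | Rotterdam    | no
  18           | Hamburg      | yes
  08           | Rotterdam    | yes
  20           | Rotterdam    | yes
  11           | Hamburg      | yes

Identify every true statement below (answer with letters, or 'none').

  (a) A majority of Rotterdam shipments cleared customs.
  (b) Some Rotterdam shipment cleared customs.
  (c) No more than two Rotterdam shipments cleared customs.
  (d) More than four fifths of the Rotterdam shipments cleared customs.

(b)

|A| = 13, |A ∩ B| = 3, |A ∖ B| = 10.
(a) |A ∩ B| > |A ∖ B|: fails.
(b) A ∩ B ≠ ∅ (|A ∩ B| ≥ 1): holds.
(c) |A ∩ B| ≤ 2: fails.
(d) |A ∩ B| / |A| > 4/5: fails.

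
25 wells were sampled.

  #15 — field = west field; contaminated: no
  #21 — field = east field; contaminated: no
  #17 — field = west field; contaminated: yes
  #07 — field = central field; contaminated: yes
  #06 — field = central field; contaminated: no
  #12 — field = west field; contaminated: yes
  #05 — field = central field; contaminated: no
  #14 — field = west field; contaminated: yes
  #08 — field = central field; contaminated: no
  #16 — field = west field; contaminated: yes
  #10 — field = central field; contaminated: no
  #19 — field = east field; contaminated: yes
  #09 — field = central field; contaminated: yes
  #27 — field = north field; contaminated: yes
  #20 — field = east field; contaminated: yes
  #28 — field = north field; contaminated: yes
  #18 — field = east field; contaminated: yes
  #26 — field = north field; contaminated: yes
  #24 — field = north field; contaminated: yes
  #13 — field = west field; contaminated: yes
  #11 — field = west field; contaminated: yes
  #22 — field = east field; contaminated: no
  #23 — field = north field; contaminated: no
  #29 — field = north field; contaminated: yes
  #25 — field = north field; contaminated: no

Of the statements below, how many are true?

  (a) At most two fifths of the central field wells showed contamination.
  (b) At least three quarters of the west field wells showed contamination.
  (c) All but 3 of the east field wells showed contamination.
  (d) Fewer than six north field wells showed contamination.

3

(a) central field: |A| = 6, |A ∩ B| = 2; needs |A ∩ B| / |A| ≤ 2/5 — true.
(b) west field: |A| = 7, |A ∩ B| = 6; needs |A ∩ B| / |A| ≥ 3/4 — true.
(c) east field: |A| = 5, |A ∩ B| = 3; needs |A ∖ B| = 3 — false.
(d) north field: |A| = 7, |A ∩ B| = 5; needs |A ∩ B| < 6 — true.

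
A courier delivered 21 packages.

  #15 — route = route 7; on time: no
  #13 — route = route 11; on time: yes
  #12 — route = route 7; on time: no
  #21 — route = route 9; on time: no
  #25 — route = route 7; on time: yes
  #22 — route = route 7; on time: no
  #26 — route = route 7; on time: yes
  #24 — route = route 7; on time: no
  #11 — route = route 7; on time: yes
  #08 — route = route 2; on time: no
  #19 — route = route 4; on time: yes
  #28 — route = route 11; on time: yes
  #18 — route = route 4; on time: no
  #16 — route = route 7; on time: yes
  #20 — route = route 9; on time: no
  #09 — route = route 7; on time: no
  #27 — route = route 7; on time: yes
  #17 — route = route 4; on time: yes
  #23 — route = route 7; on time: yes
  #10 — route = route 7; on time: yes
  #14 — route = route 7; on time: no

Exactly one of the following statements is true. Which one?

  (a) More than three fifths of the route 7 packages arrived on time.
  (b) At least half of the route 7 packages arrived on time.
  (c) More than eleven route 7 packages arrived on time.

(b)

|A| = 13, |A ∩ B| = 7, |A ∖ B| = 6.
(a) requires |A ∩ B| / |A| > 3/5: false.
(b) requires |A ∩ B| ≥ |A ∖ B|: true.
(c) requires |A ∩ B| > 11: false.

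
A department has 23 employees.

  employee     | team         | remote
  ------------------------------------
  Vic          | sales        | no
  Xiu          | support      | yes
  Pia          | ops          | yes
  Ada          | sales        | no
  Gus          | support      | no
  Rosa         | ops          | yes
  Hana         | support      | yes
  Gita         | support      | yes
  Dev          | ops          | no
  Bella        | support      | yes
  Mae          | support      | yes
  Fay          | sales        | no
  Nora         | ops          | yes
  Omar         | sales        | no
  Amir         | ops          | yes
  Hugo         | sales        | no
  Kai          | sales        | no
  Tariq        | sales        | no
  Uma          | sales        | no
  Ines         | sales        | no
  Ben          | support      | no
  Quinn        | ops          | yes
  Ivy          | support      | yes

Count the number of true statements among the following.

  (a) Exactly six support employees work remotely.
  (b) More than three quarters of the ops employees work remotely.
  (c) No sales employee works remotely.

(a) support: |A| = 8, |A ∩ B| = 6; needs |A ∩ B| = 6 — true.
(b) ops: |A| = 6, |A ∩ B| = 5; needs |A ∩ B| / |A| > 3/4 — true.
(c) sales: |A| = 9, |A ∩ B| = 0; needs A ∩ B = ∅ (|A ∩ B| = 0) — true.

3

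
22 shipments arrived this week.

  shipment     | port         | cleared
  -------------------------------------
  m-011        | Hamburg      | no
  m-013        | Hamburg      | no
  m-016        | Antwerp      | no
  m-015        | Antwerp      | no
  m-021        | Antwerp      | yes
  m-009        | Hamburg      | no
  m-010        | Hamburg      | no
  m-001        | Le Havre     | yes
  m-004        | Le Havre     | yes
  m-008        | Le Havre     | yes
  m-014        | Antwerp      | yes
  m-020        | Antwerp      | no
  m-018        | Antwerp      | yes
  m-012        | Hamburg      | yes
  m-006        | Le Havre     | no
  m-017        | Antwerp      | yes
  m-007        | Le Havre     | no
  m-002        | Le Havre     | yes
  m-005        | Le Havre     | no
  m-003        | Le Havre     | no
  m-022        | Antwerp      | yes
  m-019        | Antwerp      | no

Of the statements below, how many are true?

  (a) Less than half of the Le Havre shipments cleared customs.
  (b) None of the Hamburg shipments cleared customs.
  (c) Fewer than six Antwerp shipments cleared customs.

(a) Le Havre: |A| = 8, |A ∩ B| = 4; needs |A ∩ B| < |A ∖ B| — false.
(b) Hamburg: |A| = 5, |A ∩ B| = 1; needs A ∩ B = ∅ (|A ∩ B| = 0) — false.
(c) Antwerp: |A| = 9, |A ∩ B| = 5; needs |A ∩ B| < 6 — true.

1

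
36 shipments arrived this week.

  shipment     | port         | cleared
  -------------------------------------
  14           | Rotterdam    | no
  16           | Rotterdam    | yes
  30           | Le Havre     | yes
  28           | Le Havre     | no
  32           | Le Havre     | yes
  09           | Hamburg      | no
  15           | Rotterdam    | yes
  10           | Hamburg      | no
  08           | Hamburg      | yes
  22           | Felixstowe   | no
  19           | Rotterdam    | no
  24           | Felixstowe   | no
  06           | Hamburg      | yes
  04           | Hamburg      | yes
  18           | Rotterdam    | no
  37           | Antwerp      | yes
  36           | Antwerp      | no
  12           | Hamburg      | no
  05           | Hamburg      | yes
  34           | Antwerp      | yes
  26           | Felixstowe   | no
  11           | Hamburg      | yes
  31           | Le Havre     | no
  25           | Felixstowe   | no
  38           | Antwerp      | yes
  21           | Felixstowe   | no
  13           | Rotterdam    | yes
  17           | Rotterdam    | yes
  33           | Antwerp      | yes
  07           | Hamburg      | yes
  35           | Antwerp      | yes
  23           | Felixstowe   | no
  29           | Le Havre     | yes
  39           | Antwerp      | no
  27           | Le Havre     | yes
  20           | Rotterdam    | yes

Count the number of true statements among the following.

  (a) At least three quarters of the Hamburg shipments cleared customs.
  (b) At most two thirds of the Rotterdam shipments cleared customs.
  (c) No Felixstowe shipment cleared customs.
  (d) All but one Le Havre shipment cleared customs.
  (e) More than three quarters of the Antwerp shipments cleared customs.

(a) Hamburg: |A| = 9, |A ∩ B| = 6; needs |A ∩ B| / |A| ≥ 3/4 — false.
(b) Rotterdam: |A| = 8, |A ∩ B| = 5; needs |A ∩ B| / |A| ≤ 2/3 — true.
(c) Felixstowe: |A| = 6, |A ∩ B| = 0; needs A ∩ B = ∅ (|A ∩ B| = 0) — true.
(d) Le Havre: |A| = 6, |A ∩ B| = 4; needs |A ∖ B| = 1 — false.
(e) Antwerp: |A| = 7, |A ∩ B| = 5; needs |A ∩ B| / |A| > 3/4 — false.

2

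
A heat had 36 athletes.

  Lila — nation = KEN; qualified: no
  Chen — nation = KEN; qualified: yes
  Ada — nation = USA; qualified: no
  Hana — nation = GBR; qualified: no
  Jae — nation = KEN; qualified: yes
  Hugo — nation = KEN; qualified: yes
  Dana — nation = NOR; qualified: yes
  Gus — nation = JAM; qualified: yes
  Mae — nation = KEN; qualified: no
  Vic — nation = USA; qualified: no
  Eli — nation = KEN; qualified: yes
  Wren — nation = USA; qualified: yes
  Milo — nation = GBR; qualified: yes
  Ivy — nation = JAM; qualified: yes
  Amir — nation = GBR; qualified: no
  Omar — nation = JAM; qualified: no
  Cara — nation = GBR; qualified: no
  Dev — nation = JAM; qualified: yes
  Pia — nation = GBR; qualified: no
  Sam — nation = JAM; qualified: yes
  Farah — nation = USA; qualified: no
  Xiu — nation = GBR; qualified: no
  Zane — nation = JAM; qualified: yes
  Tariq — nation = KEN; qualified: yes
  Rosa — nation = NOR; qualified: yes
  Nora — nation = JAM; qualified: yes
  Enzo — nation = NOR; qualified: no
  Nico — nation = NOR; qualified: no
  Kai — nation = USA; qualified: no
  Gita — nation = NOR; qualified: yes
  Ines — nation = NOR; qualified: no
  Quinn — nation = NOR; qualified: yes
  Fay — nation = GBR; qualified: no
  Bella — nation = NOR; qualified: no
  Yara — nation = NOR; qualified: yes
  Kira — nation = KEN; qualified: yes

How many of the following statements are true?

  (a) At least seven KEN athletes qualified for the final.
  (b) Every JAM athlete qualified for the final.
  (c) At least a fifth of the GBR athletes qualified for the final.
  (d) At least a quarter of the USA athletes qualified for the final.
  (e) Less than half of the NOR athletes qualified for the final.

(a) KEN: |A| = 8, |A ∩ B| = 6; needs |A ∩ B| ≥ 7 — false.
(b) JAM: |A| = 7, |A ∩ B| = 6; needs A ⊆ B, i.e. every element of A is in B (|A ∖ B| = 0) — false.
(c) GBR: |A| = 7, |A ∩ B| = 1; needs |A ∩ B| / |A| ≥ 1/5 — false.
(d) USA: |A| = 5, |A ∩ B| = 1; needs |A ∩ B| / |A| ≥ 1/4 — false.
(e) NOR: |A| = 9, |A ∩ B| = 5; needs |A ∩ B| < |A ∖ B| — false.

0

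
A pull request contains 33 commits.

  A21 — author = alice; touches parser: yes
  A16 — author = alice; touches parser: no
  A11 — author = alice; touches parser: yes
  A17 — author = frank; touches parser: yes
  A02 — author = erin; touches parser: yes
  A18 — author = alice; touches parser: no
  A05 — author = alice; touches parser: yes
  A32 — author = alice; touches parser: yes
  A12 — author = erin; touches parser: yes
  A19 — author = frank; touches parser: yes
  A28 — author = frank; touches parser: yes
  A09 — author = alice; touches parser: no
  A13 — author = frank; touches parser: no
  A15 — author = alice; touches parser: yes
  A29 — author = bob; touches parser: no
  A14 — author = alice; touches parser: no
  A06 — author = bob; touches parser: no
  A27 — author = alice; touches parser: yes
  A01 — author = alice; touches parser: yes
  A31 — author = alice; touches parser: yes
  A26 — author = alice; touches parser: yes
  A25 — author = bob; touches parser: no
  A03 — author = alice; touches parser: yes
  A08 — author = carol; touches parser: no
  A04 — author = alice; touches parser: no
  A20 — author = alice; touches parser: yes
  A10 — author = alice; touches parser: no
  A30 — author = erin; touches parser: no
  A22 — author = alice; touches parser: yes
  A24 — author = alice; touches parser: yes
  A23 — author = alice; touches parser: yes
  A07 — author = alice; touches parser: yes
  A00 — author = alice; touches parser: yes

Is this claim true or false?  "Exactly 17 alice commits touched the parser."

The determiner here denotes the relation: |A ∩ B| = 17.
|A| = 22, |A ∩ B| = 16, |A ∖ B| = 6.
|A ∩ B| = 16, so the statement is false.

False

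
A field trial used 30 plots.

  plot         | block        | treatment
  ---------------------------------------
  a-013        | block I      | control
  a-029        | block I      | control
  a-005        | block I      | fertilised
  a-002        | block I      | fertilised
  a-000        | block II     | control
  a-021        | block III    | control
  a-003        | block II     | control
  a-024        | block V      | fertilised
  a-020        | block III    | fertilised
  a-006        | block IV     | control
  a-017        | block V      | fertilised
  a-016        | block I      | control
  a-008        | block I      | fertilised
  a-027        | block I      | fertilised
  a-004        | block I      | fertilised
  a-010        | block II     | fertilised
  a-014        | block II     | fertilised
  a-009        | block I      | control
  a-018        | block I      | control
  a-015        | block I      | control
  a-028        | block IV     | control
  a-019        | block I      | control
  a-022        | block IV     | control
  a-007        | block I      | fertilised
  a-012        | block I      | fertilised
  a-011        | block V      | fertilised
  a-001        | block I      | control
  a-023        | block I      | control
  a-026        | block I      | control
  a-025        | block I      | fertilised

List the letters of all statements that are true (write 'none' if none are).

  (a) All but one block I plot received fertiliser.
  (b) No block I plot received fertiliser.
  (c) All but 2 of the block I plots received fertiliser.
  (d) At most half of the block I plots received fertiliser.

|A| = 18, |A ∩ B| = 8, |A ∖ B| = 10.
(a) |A ∖ B| = 1: fails.
(b) A ∩ B = ∅ (|A ∩ B| = 0): fails.
(c) |A ∖ B| = 2: fails.
(d) |A ∩ B| ≤ |A ∖ B|: holds.

(d)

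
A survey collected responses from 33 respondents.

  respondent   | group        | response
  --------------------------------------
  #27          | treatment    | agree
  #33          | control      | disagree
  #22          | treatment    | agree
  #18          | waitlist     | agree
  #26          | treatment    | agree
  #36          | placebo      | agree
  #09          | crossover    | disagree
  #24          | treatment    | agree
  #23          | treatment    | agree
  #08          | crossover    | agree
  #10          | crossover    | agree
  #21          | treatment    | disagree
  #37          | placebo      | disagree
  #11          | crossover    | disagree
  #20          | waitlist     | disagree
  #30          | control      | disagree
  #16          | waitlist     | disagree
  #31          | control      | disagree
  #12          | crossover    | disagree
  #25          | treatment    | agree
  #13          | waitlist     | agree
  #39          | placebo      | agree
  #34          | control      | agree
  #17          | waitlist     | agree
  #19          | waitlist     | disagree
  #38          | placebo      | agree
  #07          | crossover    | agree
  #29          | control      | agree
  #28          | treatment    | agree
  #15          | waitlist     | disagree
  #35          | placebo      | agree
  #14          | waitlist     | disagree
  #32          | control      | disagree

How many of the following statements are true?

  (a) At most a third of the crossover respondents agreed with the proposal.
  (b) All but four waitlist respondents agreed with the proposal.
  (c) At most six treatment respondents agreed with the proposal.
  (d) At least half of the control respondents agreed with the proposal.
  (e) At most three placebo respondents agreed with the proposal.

(a) crossover: |A| = 6, |A ∩ B| = 3; needs |A ∩ B| / |A| ≤ 1/3 — false.
(b) waitlist: |A| = 8, |A ∩ B| = 3; needs |A ∖ B| = 4 — false.
(c) treatment: |A| = 8, |A ∩ B| = 7; needs |A ∩ B| ≤ 6 — false.
(d) control: |A| = 6, |A ∩ B| = 2; needs |A ∩ B| ≥ |A ∖ B| — false.
(e) placebo: |A| = 5, |A ∩ B| = 4; needs |A ∩ B| ≤ 3 — false.

0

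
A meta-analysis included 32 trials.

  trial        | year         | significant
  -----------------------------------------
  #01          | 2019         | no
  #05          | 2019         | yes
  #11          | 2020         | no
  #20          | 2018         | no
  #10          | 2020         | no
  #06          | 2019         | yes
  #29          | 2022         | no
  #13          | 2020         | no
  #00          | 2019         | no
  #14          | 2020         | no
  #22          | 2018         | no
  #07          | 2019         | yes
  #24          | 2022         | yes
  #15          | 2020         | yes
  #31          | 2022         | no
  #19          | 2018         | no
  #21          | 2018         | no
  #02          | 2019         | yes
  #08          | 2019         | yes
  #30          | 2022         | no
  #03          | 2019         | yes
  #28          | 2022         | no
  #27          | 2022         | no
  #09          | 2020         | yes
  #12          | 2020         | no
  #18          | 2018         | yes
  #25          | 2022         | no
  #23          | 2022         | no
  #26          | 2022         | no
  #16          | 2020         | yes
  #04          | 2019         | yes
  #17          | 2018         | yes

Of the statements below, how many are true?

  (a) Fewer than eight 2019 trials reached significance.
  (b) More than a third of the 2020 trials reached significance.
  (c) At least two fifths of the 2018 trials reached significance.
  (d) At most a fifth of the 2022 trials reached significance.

(a) 2019: |A| = 9, |A ∩ B| = 7; needs |A ∩ B| < 8 — true.
(b) 2020: |A| = 8, |A ∩ B| = 3; needs |A ∩ B| / |A| > 1/3 — true.
(c) 2018: |A| = 6, |A ∩ B| = 2; needs |A ∩ B| / |A| ≥ 2/5 — false.
(d) 2022: |A| = 9, |A ∩ B| = 1; needs |A ∩ B| / |A| ≤ 1/5 — true.

3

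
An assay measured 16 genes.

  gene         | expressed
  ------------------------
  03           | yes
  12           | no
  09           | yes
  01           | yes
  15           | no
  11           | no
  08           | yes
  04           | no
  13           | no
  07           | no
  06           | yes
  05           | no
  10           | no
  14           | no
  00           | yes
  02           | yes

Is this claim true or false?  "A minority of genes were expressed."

True

'A minority of genes were expressed' holds iff |A ∩ B| < |A ∖ B|.
|A| = 16, |A ∩ B| = 7, |A ∖ B| = 9.
7 < 9, so the statement is true.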